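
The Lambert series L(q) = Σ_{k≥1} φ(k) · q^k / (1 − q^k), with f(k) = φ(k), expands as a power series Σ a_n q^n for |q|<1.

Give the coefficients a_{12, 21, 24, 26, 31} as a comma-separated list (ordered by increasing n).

[q^12] φ(12)=4,φ(6)=2,φ(4)=2,φ(3)=2,φ(2)=1,φ(1)=1 ⇒ 12
q^21  k|21↦φ(k): 21:12 7:6 3:2 1:1  a_21=21
q^24  k|24↦φ(k): 24:8 12:4 8:4 6:2 4:2 3:2 2:1 1:1  a_24=24
[q^26] φ(26)=12,φ(13)=12,φ(2)=1,φ(1)=1 ⇒ 26
q^31  k|31↦φ(k): 31:30 1:1  a_31=31

12, 21, 24, 26, 31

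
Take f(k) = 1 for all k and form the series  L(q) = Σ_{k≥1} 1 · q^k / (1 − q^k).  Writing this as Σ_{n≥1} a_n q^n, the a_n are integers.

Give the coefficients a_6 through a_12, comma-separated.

4, 2, 4, 3, 4, 2, 6

n=6: 6·1 3·2 2·3 1·6  f→[1+1+1+1]=4
n=7: 1·7 7·1  f→[1+1]=2
d|8:{1,2,4,8}  Σf=1+1+1+1=4
d|9:{9,3,1}  Σf=1+1+1=3
[q^10] f(10)=1,f(5)=1,f(2)=1,f(1)=1 ⇒ 4
[q^11] f(1)=1,f(11)=1 ⇒ 2
q^12  k|12↦f(k): 12:1 6:1 4:1 3:1 2:1 1:1  a_12=6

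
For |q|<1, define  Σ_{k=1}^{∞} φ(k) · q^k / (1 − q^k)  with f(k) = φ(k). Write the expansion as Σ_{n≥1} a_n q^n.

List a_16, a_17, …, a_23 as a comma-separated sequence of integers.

d|16:{16,8,4,2,1}  Σφ=8+4+2+1+1=16
d|17:{1,17}  Σφ=1+16=17
d|18:{18,9,6,3,2,1}  Σφ=6+6+2+2+1+1=18
d|19:{19,1}  Σφ=18+1=19
q^20  k|20↦φ(k): 1:1 2:1 4:2 5:4 10:4 20:8  a_20=20
n=21: 21·1 7·3 3·7 1·21  φ→[12+6+2+1]=21
n=22: 1·22 2·11 11·2 22·1  φ→[1+1+10+10]=22
q^23  k|23↦φ(k): 1:1 23:22  a_23=23

16, 17, 18, 19, 20, 21, 22, 23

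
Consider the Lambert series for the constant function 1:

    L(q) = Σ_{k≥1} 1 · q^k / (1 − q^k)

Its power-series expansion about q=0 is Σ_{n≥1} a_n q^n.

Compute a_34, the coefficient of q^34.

[q^34] f(34)=1,f(17)=1,f(2)=1,f(1)=1 ⇒ 4

a_34 = 4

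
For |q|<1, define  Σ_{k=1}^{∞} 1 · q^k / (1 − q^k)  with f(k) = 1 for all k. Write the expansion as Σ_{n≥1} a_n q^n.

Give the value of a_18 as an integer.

d|18:{1,2,3,6,9,18}  Σf=1+1+1+1+1+1=6

a_18 = 6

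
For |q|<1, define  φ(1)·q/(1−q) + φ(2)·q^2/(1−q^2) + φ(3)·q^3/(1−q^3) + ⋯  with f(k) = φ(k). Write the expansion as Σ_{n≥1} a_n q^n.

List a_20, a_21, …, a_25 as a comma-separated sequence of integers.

[q^20] φ(20)=8,φ(10)=4,φ(5)=4,φ(4)=2,φ(2)=1,φ(1)=1 ⇒ 20
[q^21] φ(21)=12,φ(7)=6,φ(3)=2,φ(1)=1 ⇒ 21
q^22  k|22↦φ(k): 1:1 2:1 11:10 22:10  a_22=22
q^23  k|23↦φ(k): 23:22 1:1  a_23=23
n=24: 1·24 2·12 3·8 4·6 6·4 8·3 12·2 24·1  φ→[1+1+2+2+2+4+4+8]=24
n=25: 1·25 5·5 25·1  φ→[1+4+20]=25

20, 21, 22, 23, 24, 25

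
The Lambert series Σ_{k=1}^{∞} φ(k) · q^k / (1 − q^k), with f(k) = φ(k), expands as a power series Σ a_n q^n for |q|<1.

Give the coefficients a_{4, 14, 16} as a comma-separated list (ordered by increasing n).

n=4: 1·4 2·2 4·1  φ→[1+1+2]=4
q^14  k|14↦φ(k): 1:1 2:1 7:6 14:6  a_14=14
n=16: 1·16 2·8 4·4 8·2 16·1  φ→[1+1+2+4+8]=16

4, 14, 16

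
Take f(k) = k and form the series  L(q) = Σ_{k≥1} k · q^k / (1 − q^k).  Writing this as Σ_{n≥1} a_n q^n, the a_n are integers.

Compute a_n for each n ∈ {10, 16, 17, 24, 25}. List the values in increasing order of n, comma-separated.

18, 31, 18, 60, 31

[q^10] f(1)=1,f(2)=2,f(5)=5,f(10)=10 ⇒ 18
q^16  k|16↦f(k): 1:1 2:2 4:4 8:8 16:16  a_16=31
[q^17] f(1)=1,f(17)=17 ⇒ 18
[q^24] f(1)=1,f(2)=2,f(3)=3,f(4)=4,f(6)=6,f(8)=8,f(12)=12,f(24)=24 ⇒ 60
n=25: 25·1 5·5 1·25  f→[25+5+1]=31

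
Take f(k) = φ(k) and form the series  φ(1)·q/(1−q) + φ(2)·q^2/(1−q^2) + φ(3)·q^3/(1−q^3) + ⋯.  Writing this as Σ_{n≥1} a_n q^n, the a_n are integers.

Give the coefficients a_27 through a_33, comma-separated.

n=27: 27·1 9·3 3·9 1·27  φ→[18+6+2+1]=27
q^28  k|28↦φ(k): 28:12 14:6 7:6 4:2 2:1 1:1  a_28=28
d|29:{29,1}  Σφ=28+1=29
q^30  k|30↦φ(k): 1:1 2:1 3:2 5:4 6:2 10:4 15:8 30:8  a_30=30
q^31  k|31↦φ(k): 1:1 31:30  a_31=31
n=32: 32·1 16·2 8·4 4·8 2·16 1·32  φ→[16+8+4+2+1+1]=32
d|33:{33,11,3,1}  Σφ=20+10+2+1=33

27, 28, 29, 30, 31, 32, 33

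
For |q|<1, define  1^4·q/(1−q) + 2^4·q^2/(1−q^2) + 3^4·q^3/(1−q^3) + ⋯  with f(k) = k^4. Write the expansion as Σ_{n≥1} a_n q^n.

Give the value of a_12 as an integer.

q^12  k|12↦f(k): 1:1 2:16 3:81 4:256 6:1296 12:20736  a_12=22386

a_12 = 22386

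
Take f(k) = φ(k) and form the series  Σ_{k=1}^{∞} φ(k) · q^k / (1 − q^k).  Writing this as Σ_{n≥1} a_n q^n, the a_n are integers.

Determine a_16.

q^16  k|16↦φ(k): 1:1 2:1 4:2 8:4 16:8  a_16=16

a_16 = 16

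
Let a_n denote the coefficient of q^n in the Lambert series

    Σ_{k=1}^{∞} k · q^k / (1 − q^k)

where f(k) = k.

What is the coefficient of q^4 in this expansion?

a_4 = 7

q^4  k|4↦f(k): 1:1 2:2 4:4  a_4=7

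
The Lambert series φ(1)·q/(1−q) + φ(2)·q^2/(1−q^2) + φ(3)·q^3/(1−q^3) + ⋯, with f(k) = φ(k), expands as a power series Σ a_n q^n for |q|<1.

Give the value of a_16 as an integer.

[q^16] φ(1)=1,φ(2)=1,φ(4)=2,φ(8)=4,φ(16)=8 ⇒ 16

a_16 = 16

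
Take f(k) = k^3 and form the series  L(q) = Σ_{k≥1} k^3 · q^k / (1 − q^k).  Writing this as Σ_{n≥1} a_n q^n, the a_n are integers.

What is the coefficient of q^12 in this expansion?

a_12 = 2044

n=12: 1·12 2·6 3·4 4·3 6·2 12·1  f→[1+8+27+64+216+1728]=2044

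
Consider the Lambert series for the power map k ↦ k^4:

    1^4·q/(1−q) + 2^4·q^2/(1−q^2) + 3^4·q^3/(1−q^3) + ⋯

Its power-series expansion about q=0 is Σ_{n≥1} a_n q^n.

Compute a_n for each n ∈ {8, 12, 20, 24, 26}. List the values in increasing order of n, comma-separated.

q^8  k|8↦f(k): 8:4096 4:256 2:16 1:1  a_8=4369
n=12: 12·1 6·2 4·3 3·4 2·6 1·12  f→[20736+1296+256+81+16+1]=22386
[q^20] f(1)=1,f(2)=16,f(4)=256,f(5)=625,f(10)=10000,f(20)=160000 ⇒ 170898
q^24  k|24↦f(k): 24:331776 12:20736 8:4096 6:1296 4:256 3:81 2:16 1:1  a_24=358258
d|26:{1,2,13,26}  Σf=1+16+28561+456976=485554

4369, 22386, 170898, 358258, 485554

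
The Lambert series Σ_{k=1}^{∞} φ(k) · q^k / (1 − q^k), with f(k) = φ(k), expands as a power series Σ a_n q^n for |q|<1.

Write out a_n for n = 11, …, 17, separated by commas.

n=11: 1·11 11·1  φ→[1+10]=11
q^12  k|12↦φ(k): 12:4 6:2 4:2 3:2 2:1 1:1  a_12=12
q^13  k|13↦φ(k): 13:12 1:1  a_13=13
d|14:{14,7,2,1}  Σφ=6+6+1+1=14
d|15:{15,5,3,1}  Σφ=8+4+2+1=15
[q^16] φ(16)=8,φ(8)=4,φ(4)=2,φ(2)=1,φ(1)=1 ⇒ 16
[q^17] φ(17)=16,φ(1)=1 ⇒ 17

11, 12, 13, 14, 15, 16, 17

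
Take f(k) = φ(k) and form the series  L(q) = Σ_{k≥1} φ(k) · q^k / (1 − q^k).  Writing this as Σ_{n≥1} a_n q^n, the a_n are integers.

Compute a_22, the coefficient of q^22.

q^22  k|22↦φ(k): 1:1 2:1 11:10 22:10  a_22=22

a_22 = 22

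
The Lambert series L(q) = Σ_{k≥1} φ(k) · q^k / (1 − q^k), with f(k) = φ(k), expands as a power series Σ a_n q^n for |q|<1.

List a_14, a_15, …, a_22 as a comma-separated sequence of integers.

q^14  k|14↦φ(k): 14:6 7:6 2:1 1:1  a_14=14
q^15  k|15↦φ(k): 15:8 5:4 3:2 1:1  a_15=15
[q^16] φ(16)=8,φ(8)=4,φ(4)=2,φ(2)=1,φ(1)=1 ⇒ 16
q^17  k|17↦φ(k): 17:16 1:1  a_17=17
q^18  k|18↦φ(k): 1:1 2:1 3:2 6:2 9:6 18:6  a_18=18
[q^19] φ(1)=1,φ(19)=18 ⇒ 19
[q^20] φ(1)=1,φ(2)=1,φ(4)=2,φ(5)=4,φ(10)=4,φ(20)=8 ⇒ 20
d|21:{1,3,7,21}  Σφ=1+2+6+12=21
[q^22] φ(22)=10,φ(11)=10,φ(2)=1,φ(1)=1 ⇒ 22

14, 15, 16, 17, 18, 19, 20, 21, 22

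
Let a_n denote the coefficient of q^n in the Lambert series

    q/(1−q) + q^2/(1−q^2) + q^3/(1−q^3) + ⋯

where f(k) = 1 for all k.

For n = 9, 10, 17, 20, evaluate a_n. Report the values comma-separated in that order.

3, 4, 2, 6

[q^9] f(9)=1,f(3)=1,f(1)=1 ⇒ 3
[q^10] f(10)=1,f(5)=1,f(2)=1,f(1)=1 ⇒ 4
q^17  k|17↦f(k): 17:1 1:1  a_17=2
q^20  k|20↦f(k): 20:1 10:1 5:1 4:1 2:1 1:1  a_20=6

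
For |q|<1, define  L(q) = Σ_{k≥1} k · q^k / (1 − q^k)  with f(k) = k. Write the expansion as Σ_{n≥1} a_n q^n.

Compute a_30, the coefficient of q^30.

a_30 = 72

q^30  k|30↦f(k): 1:1 2:2 3:3 5:5 6:6 10:10 15:15 30:30  a_30=72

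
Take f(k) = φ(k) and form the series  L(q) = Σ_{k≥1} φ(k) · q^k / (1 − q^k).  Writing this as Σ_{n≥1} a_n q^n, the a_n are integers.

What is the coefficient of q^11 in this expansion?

[q^11] φ(11)=10,φ(1)=1 ⇒ 11

a_11 = 11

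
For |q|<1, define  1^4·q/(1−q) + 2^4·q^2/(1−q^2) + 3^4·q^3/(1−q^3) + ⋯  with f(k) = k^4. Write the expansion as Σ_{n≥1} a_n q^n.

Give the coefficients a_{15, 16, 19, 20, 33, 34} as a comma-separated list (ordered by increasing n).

[q^15] f(15)=50625,f(5)=625,f(3)=81,f(1)=1 ⇒ 51332
q^16  k|16↦f(k): 16:65536 8:4096 4:256 2:16 1:1  a_16=69905
q^19  k|19↦f(k): 1:1 19:130321  a_19=130322
q^20  k|20↦f(k): 20:160000 10:10000 5:625 4:256 2:16 1:1  a_20=170898
n=33: 1·33 3·11 11·3 33·1  f→[1+81+14641+1185921]=1200644
q^34  k|34↦f(k): 34:1336336 17:83521 2:16 1:1  a_34=1419874

51332, 69905, 130322, 170898, 1200644, 1419874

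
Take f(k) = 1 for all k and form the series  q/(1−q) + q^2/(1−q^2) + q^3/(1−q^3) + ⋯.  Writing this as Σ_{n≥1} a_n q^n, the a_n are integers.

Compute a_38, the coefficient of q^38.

a_38 = 4

n=38: 1·38 2·19 19·2 38·1  f→[1+1+1+1]=4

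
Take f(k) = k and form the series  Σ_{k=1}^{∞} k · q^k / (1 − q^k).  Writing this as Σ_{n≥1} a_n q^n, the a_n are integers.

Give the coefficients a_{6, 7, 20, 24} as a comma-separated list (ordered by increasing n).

[q^6] f(1)=1,f(2)=2,f(3)=3,f(6)=6 ⇒ 12
d|7:{7,1}  Σf=7+1=8
n=20: 1·20 2·10 4·5 5·4 10·2 20·1  f→[1+2+4+5+10+20]=42
q^24  k|24↦f(k): 24:24 12:12 8:8 6:6 4:4 3:3 2:2 1:1  a_24=60

12, 8, 42, 60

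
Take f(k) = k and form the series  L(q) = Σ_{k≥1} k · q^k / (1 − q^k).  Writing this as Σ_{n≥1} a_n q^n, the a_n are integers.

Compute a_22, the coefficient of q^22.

a_22 = 36

d|22:{22,11,2,1}  Σf=22+11+2+1=36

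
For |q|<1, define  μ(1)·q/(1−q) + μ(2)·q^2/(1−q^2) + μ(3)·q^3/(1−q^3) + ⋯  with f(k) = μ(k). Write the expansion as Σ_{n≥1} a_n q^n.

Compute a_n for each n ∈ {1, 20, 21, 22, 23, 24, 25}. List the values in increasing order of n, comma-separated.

[q^1] μ(1)=1 ⇒ 1
d|20:{20,10,5,4,2,1}  Σμ=0+1+(-1)+0+(-1)+1=0
[q^21] μ(21)=1,μ(7)=-1,μ(3)=-1,μ(1)=1 ⇒ 0
n=22: 22·1 11·2 2·11 1·22  μ→[1+(-1)+(-1)+1]=0
q^23  k|23↦μ(k): 1:1 23:-1  a_23=0
q^24  k|24↦μ(k): 1:1 2:-1 3:-1 4:0 6:1 8:0 12:0 24:0  a_24=0
[q^25] μ(1)=1,μ(5)=-1,μ(25)=0 ⇒ 0

1, 0, 0, 0, 0, 0, 0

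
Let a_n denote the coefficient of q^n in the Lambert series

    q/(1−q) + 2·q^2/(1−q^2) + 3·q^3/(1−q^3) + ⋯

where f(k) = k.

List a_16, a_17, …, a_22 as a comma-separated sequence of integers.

31, 18, 39, 20, 42, 32, 36

q^16  k|16↦f(k): 1:1 2:2 4:4 8:8 16:16  a_16=31
q^17  k|17↦f(k): 1:1 17:17  a_17=18
n=18: 18·1 9·2 6·3 3·6 2·9 1·18  f→[18+9+6+3+2+1]=39
d|19:{1,19}  Σf=1+19=20
[q^20] f(1)=1,f(2)=2,f(4)=4,f(5)=5,f(10)=10,f(20)=20 ⇒ 42
n=21: 21·1 7·3 3·7 1·21  f→[21+7+3+1]=32
n=22: 22·1 11·2 2·11 1·22  f→[22+11+2+1]=36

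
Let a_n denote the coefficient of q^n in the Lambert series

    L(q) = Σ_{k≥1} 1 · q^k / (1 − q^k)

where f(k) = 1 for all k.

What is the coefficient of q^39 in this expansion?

a_39 = 4

q^39  k|39↦f(k): 39:1 13:1 3:1 1:1  a_39=4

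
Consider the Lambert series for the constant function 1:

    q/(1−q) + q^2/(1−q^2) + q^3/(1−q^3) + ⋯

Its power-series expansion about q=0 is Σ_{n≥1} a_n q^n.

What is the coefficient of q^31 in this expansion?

q^31  k|31↦f(k): 1:1 31:1  a_31=2

a_31 = 2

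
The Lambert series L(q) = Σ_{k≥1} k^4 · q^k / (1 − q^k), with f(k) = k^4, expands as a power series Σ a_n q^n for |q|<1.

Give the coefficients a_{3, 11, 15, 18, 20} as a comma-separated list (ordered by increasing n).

82, 14642, 51332, 112931, 170898

q^3  k|3↦f(k): 3:81 1:1  a_3=82
q^11  k|11↦f(k): 11:14641 1:1  a_11=14642
q^15  k|15↦f(k): 1:1 3:81 5:625 15:50625  a_15=51332
[q^18] f(18)=104976,f(9)=6561,f(6)=1296,f(3)=81,f(2)=16,f(1)=1 ⇒ 112931
q^20  k|20↦f(k): 20:160000 10:10000 5:625 4:256 2:16 1:1  a_20=170898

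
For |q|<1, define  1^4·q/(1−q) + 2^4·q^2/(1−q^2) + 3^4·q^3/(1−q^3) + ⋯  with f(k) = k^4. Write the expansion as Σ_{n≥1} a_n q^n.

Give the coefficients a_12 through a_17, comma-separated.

[q^12] f(1)=1,f(2)=16,f(3)=81,f(4)=256,f(6)=1296,f(12)=20736 ⇒ 22386
[q^13] f(13)=28561,f(1)=1 ⇒ 28562
q^14  k|14↦f(k): 1:1 2:16 7:2401 14:38416  a_14=40834
n=15: 15·1 5·3 3·5 1·15  f→[50625+625+81+1]=51332
n=16: 1·16 2·8 4·4 8·2 16·1  f→[1+16+256+4096+65536]=69905
d|17:{1,17}  Σf=1+83521=83522

22386, 28562, 40834, 51332, 69905, 83522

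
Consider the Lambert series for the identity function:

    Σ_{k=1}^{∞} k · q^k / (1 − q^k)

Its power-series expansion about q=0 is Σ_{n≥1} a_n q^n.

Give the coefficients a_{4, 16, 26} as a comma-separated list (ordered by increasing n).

q^4  k|4↦f(k): 4:4 2:2 1:1  a_4=7
q^16  k|16↦f(k): 1:1 2:2 4:4 8:8 16:16  a_16=31
d|26:{26,13,2,1}  Σf=26+13+2+1=42

7, 31, 42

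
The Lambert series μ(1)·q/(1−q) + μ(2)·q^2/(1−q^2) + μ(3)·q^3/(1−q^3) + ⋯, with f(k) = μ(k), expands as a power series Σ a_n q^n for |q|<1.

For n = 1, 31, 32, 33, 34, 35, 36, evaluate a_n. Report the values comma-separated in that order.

q^1  k|1↦μ(k): 1:1  a_1=1
n=31: 31·1 1·31  μ→[(-1)+1]=0
d|32:{1,2,4,8,16,32}  Σμ=1+(-1)+0+0+0+0=0
n=33: 33·1 11·3 3·11 1·33  μ→[1+(-1)+(-1)+1]=0
d|34:{34,17,2,1}  Σμ=1+(-1)+(-1)+1=0
d|35:{35,7,5,1}  Σμ=1+(-1)+(-1)+1=0
[q^36] μ(36)=0,μ(18)=0,μ(12)=0,μ(9)=0,μ(6)=1,μ(4)=0,μ(3)=-1,μ(2)=-1,μ(1)=1 ⇒ 0

1, 0, 0, 0, 0, 0, 0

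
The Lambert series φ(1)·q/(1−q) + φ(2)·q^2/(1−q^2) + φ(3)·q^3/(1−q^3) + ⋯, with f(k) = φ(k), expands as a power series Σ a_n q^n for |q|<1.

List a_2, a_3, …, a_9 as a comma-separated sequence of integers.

n=2: 1·2 2·1  φ→[1+1]=2
n=3: 3·1 1·3  φ→[2+1]=3
[q^4] φ(1)=1,φ(2)=1,φ(4)=2 ⇒ 4
[q^5] φ(5)=4,φ(1)=1 ⇒ 5
n=6: 1·6 2·3 3·2 6·1  φ→[1+1+2+2]=6
d|7:{1,7}  Σφ=1+6=7
d|8:{8,4,2,1}  Σφ=4+2+1+1=8
d|9:{9,3,1}  Σφ=6+2+1=9

2, 3, 4, 5, 6, 7, 8, 9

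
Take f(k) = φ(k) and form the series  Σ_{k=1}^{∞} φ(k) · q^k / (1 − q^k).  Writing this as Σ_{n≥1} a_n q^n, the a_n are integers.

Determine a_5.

n=5: 1·5 5·1  φ→[1+4]=5

a_5 = 5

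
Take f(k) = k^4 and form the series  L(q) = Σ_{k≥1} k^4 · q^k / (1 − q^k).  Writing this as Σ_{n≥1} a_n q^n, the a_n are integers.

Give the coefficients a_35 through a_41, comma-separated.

d|35:{35,7,5,1}  Σf=1500625+2401+625+1=1503652
d|36:{1,2,3,4,6,9,12,18,36}  Σf=1+16+81+256+1296+6561+20736+104976+1679616=1813539
q^37  k|37↦f(k): 1:1 37:1874161  a_37=1874162
n=38: 1·38 2·19 19·2 38·1  f→[1+16+130321+2085136]=2215474
q^39  k|39↦f(k): 1:1 3:81 13:28561 39:2313441  a_39=2342084
d|40:{40,20,10,8,5,4,2,1}  Σf=2560000+160000+10000+4096+625+256+16+1=2734994
q^41  k|41↦f(k): 41:2825761 1:1  a_41=2825762

1503652, 1813539, 1874162, 2215474, 2342084, 2734994, 2825762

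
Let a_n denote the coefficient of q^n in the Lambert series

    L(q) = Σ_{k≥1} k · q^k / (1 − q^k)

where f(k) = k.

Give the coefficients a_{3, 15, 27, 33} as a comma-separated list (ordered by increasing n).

d|3:{1,3}  Σf=1+3=4
n=15: 15·1 5·3 3·5 1·15  f→[15+5+3+1]=24
d|27:{1,3,9,27}  Σf=1+3+9+27=40
[q^33] f(33)=33,f(11)=11,f(3)=3,f(1)=1 ⇒ 48

4, 24, 40, 48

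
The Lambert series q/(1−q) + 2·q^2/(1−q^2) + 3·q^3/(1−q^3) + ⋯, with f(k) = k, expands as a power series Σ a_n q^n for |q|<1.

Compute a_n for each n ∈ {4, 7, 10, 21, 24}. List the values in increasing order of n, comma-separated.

7, 8, 18, 32, 60

[q^4] f(4)=4,f(2)=2,f(1)=1 ⇒ 7
n=7: 7·1 1·7  f→[7+1]=8
n=10: 1·10 2·5 5·2 10·1  f→[1+2+5+10]=18
n=21: 21·1 7·3 3·7 1·21  f→[21+7+3+1]=32
[q^24] f(1)=1,f(2)=2,f(3)=3,f(4)=4,f(6)=6,f(8)=8,f(12)=12,f(24)=24 ⇒ 60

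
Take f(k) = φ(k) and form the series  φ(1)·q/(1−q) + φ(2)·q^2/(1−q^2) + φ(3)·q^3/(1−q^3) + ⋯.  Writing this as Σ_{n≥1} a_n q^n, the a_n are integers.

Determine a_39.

d|39:{39,13,3,1}  Σφ=24+12+2+1=39

a_39 = 39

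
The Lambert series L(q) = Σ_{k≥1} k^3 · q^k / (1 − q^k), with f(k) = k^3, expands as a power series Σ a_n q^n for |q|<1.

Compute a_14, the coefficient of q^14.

a_14 = 3096

d|14:{14,7,2,1}  Σf=2744+343+8+1=3096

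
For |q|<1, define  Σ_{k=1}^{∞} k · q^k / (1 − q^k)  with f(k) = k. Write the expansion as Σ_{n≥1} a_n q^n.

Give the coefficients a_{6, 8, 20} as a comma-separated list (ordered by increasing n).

[q^6] f(6)=6,f(3)=3,f(2)=2,f(1)=1 ⇒ 12
n=8: 8·1 4·2 2·4 1·8  f→[8+4+2+1]=15
n=20: 20·1 10·2 5·4 4·5 2·10 1·20  f→[20+10+5+4+2+1]=42

12, 15, 42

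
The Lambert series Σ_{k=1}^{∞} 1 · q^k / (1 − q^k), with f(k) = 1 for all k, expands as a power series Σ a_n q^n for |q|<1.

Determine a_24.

a_24 = 8

[q^24] f(24)=1,f(12)=1,f(8)=1,f(6)=1,f(4)=1,f(3)=1,f(2)=1,f(1)=1 ⇒ 8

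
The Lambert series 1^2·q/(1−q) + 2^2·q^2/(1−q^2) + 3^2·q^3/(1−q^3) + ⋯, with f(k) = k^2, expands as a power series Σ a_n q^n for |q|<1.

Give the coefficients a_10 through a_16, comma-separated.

n=10: 1·10 2·5 5·2 10·1  f→[1+4+25+100]=130
n=11: 1·11 11·1  f→[1+121]=122
[q^12] f(1)=1,f(2)=4,f(3)=9,f(4)=16,f(6)=36,f(12)=144 ⇒ 210
d|13:{1,13}  Σf=1+169=170
n=14: 1·14 2·7 7·2 14·1  f→[1+4+49+196]=250
d|15:{1,3,5,15}  Σf=1+9+25+225=260
n=16: 1·16 2·8 4·4 8·2 16·1  f→[1+4+16+64+256]=341

130, 122, 210, 170, 250, 260, 341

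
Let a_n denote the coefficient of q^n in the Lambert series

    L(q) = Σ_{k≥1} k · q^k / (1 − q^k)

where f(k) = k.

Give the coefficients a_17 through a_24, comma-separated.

d|17:{17,1}  Σf=17+1=18
q^18  k|18↦f(k): 18:18 9:9 6:6 3:3 2:2 1:1  a_18=39
n=19: 19·1 1·19  f→[19+1]=20
d|20:{20,10,5,4,2,1}  Σf=20+10+5+4+2+1=42
q^21  k|21↦f(k): 1:1 3:3 7:7 21:21  a_21=32
q^22  k|22↦f(k): 22:22 11:11 2:2 1:1  a_22=36
n=23: 23·1 1·23  f→[23+1]=24
n=24: 1·24 2·12 3·8 4·6 6·4 8·3 12·2 24·1  f→[1+2+3+4+6+8+12+24]=60

18, 39, 20, 42, 32, 36, 24, 60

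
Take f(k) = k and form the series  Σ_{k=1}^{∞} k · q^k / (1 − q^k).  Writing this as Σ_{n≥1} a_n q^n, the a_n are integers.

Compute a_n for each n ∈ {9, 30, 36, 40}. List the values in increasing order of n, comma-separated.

13, 72, 91, 90

q^9  k|9↦f(k): 1:1 3:3 9:9  a_9=13
q^30  k|30↦f(k): 1:1 2:2 3:3 5:5 6:6 10:10 15:15 30:30  a_30=72
n=36: 36·1 18·2 12·3 9·4 6·6 4·9 3·12 2·18 1·36  f→[36+18+12+9+6+4+3+2+1]=91
[q^40] f(1)=1,f(2)=2,f(4)=4,f(5)=5,f(8)=8,f(10)=10,f(20)=20,f(40)=40 ⇒ 90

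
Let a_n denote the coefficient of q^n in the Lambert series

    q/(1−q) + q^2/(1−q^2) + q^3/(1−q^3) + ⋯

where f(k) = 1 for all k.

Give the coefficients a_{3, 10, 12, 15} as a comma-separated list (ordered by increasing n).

2, 4, 6, 4

q^3  k|3↦f(k): 1:1 3:1  a_3=2
d|10:{1,2,5,10}  Σf=1+1+1+1=4
q^12  k|12↦f(k): 12:1 6:1 4:1 3:1 2:1 1:1  a_12=6
d|15:{15,5,3,1}  Σf=1+1+1+1=4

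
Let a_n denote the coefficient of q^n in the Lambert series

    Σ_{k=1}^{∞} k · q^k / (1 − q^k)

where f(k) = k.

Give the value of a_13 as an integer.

a_13 = 14

d|13:{1,13}  Σf=1+13=14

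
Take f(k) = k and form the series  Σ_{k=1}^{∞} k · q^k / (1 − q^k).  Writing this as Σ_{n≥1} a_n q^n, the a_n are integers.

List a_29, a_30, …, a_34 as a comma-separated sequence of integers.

q^29  k|29↦f(k): 29:29 1:1  a_29=30
n=30: 30·1 15·2 10·3 6·5 5·6 3·10 2·15 1·30  f→[30+15+10+6+5+3+2+1]=72
q^31  k|31↦f(k): 1:1 31:31  a_31=32
q^32  k|32↦f(k): 32:32 16:16 8:8 4:4 2:2 1:1  a_32=63
[q^33] f(33)=33,f(11)=11,f(3)=3,f(1)=1 ⇒ 48
d|34:{1,2,17,34}  Σf=1+2+17+34=54

30, 72, 32, 63, 48, 54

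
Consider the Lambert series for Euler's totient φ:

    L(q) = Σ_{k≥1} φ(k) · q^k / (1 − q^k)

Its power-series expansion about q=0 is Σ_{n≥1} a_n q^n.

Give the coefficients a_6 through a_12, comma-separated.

q^6  k|6↦φ(k): 1:1 2:1 3:2 6:2  a_6=6
[q^7] φ(7)=6,φ(1)=1 ⇒ 7
n=8: 1·8 2·4 4·2 8·1  φ→[1+1+2+4]=8
n=9: 9·1 3·3 1·9  φ→[6+2+1]=9
[q^10] φ(1)=1,φ(2)=1,φ(5)=4,φ(10)=4 ⇒ 10
[q^11] φ(11)=10,φ(1)=1 ⇒ 11
d|12:{1,2,3,4,6,12}  Σφ=1+1+2+2+2+4=12

6, 7, 8, 9, 10, 11, 12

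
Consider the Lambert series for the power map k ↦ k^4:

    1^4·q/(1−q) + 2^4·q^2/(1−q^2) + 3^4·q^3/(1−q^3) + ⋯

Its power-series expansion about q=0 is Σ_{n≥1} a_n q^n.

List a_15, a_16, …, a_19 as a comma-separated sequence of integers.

51332, 69905, 83522, 112931, 130322

n=15: 15·1 5·3 3·5 1·15  f→[50625+625+81+1]=51332
q^16  k|16↦f(k): 1:1 2:16 4:256 8:4096 16:65536  a_16=69905
n=17: 1·17 17·1  f→[1+83521]=83522
n=18: 1·18 2·9 3·6 6·3 9·2 18·1  f→[1+16+81+1296+6561+104976]=112931
[q^19] f(19)=130321,f(1)=1 ⇒ 130322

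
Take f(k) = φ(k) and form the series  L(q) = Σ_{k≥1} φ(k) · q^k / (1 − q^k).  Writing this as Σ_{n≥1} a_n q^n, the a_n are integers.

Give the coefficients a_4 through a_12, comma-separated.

d|4:{1,2,4}  Σφ=1+1+2=4
[q^5] φ(1)=1,φ(5)=4 ⇒ 5
n=6: 6·1 3·2 2·3 1·6  φ→[2+2+1+1]=6
[q^7] φ(7)=6,φ(1)=1 ⇒ 7
d|8:{1,2,4,8}  Σφ=1+1+2+4=8
q^9  k|9↦φ(k): 1:1 3:2 9:6  a_9=9
n=10: 1·10 2·5 5·2 10·1  φ→[1+1+4+4]=10
n=11: 11·1 1·11  φ→[10+1]=11
d|12:{1,2,3,4,6,12}  Σφ=1+1+2+2+2+4=12

4, 5, 6, 7, 8, 9, 10, 11, 12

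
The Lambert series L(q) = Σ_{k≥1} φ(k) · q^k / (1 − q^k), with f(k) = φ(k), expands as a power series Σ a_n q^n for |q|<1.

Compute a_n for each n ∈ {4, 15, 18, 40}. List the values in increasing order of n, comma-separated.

d|4:{4,2,1}  Σφ=2+1+1=4
d|15:{15,5,3,1}  Σφ=8+4+2+1=15
[q^18] φ(18)=6,φ(9)=6,φ(6)=2,φ(3)=2,φ(2)=1,φ(1)=1 ⇒ 18
[q^40] φ(40)=16,φ(20)=8,φ(10)=4,φ(8)=4,φ(5)=4,φ(4)=2,φ(2)=1,φ(1)=1 ⇒ 40

4, 15, 18, 40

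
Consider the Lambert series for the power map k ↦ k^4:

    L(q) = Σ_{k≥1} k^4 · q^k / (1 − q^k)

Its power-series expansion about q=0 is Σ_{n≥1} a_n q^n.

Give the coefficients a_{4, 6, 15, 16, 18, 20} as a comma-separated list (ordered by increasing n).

[q^4] f(1)=1,f(2)=16,f(4)=256 ⇒ 273
q^6  k|6↦f(k): 6:1296 3:81 2:16 1:1  a_6=1394
d|15:{15,5,3,1}  Σf=50625+625+81+1=51332
n=16: 1·16 2·8 4·4 8·2 16·1  f→[1+16+256+4096+65536]=69905
d|18:{18,9,6,3,2,1}  Σf=104976+6561+1296+81+16+1=112931
n=20: 1·20 2·10 4·5 5·4 10·2 20·1  f→[1+16+256+625+10000+160000]=170898

273, 1394, 51332, 69905, 112931, 170898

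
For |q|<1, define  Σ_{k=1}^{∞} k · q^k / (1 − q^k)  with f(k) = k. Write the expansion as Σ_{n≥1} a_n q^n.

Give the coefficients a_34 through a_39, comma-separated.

n=34: 34·1 17·2 2·17 1·34  f→[34+17+2+1]=54
q^35  k|35↦f(k): 1:1 5:5 7:7 35:35  a_35=48
[q^36] f(1)=1,f(2)=2,f(3)=3,f(4)=4,f(6)=6,f(9)=9,f(12)=12,f(18)=18,f(36)=36 ⇒ 91
n=37: 1·37 37·1  f→[1+37]=38
[q^38] f(1)=1,f(2)=2,f(19)=19,f(38)=38 ⇒ 60
n=39: 1·39 3·13 13·3 39·1  f→[1+3+13+39]=56

54, 48, 91, 38, 60, 56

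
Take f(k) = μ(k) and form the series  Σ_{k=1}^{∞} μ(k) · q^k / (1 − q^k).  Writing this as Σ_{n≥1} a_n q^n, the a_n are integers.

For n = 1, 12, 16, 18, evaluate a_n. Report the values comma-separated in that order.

d|1:{1}  Σμ=1=1
[q^12] μ(1)=1,μ(2)=-1,μ(3)=-1,μ(4)=0,μ(6)=1,μ(12)=0 ⇒ 0
d|16:{16,8,4,2,1}  Σμ=0+0+0+(-1)+1=0
q^18  k|18↦μ(k): 18:0 9:0 6:1 3:-1 2:-1 1:1  a_18=0

1, 0, 0, 0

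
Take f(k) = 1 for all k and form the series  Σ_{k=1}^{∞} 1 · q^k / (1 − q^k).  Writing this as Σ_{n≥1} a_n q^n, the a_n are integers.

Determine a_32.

a_32 = 6

n=32: 32·1 16·2 8·4 4·8 2·16 1·32  f→[1+1+1+1+1+1]=6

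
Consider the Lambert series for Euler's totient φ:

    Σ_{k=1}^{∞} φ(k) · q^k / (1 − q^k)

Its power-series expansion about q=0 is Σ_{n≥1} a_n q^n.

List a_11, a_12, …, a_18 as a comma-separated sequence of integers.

[q^11] φ(11)=10,φ(1)=1 ⇒ 11
[q^12] φ(1)=1,φ(2)=1,φ(3)=2,φ(4)=2,φ(6)=2,φ(12)=4 ⇒ 12
d|13:{1,13}  Σφ=1+12=13
n=14: 14·1 7·2 2·7 1·14  φ→[6+6+1+1]=14
[q^15] φ(1)=1,φ(3)=2,φ(5)=4,φ(15)=8 ⇒ 15
q^16  k|16↦φ(k): 16:8 8:4 4:2 2:1 1:1  a_16=16
[q^17] φ(1)=1,φ(17)=16 ⇒ 17
n=18: 18·1 9·2 6·3 3·6 2·9 1·18  φ→[6+6+2+2+1+1]=18

11, 12, 13, 14, 15, 16, 17, 18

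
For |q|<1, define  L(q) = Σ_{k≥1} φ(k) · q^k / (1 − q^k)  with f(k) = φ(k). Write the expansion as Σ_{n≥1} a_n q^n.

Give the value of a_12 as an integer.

[q^12] φ(12)=4,φ(6)=2,φ(4)=2,φ(3)=2,φ(2)=1,φ(1)=1 ⇒ 12

a_12 = 12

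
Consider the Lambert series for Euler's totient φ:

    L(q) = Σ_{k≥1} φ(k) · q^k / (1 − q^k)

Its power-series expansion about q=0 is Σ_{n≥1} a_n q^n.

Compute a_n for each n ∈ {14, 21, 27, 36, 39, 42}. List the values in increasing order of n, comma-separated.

d|14:{14,7,2,1}  Σφ=6+6+1+1=14
[q^21] φ(1)=1,φ(3)=2,φ(7)=6,φ(21)=12 ⇒ 21
[q^27] φ(1)=1,φ(3)=2,φ(9)=6,φ(27)=18 ⇒ 27
[q^36] φ(1)=1,φ(2)=1,φ(3)=2,φ(4)=2,φ(6)=2,φ(9)=6,φ(12)=4,φ(18)=6,φ(36)=12 ⇒ 36
d|39:{39,13,3,1}  Σφ=24+12+2+1=39
[q^42] φ(42)=12,φ(21)=12,φ(14)=6,φ(7)=6,φ(6)=2,φ(3)=2,φ(2)=1,φ(1)=1 ⇒ 42

14, 21, 27, 36, 39, 42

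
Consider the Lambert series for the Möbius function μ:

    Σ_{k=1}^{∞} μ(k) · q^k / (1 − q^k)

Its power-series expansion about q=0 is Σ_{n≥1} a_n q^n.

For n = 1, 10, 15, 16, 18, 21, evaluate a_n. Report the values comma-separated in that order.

1, 0, 0, 0, 0, 0

n=1: 1·1  μ→[1]=1
q^10  k|10↦μ(k): 1:1 2:-1 5:-1 10:1  a_10=0
n=15: 15·1 5·3 3·5 1·15  μ→[1+(-1)+(-1)+1]=0
q^16  k|16↦μ(k): 16:0 8:0 4:0 2:-1 1:1  a_16=0
[q^18] μ(1)=1,μ(2)=-1,μ(3)=-1,μ(6)=1,μ(9)=0,μ(18)=0 ⇒ 0
q^21  k|21↦μ(k): 1:1 3:-1 7:-1 21:1  a_21=0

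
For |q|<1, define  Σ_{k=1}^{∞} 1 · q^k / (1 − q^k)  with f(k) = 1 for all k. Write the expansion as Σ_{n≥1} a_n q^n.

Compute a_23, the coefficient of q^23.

a_23 = 2

n=23: 23·1 1·23  f→[1+1]=2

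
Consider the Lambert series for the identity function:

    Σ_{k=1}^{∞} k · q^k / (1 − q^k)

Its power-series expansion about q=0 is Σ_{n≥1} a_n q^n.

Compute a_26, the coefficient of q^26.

q^26  k|26↦f(k): 26:26 13:13 2:2 1:1  a_26=42

a_26 = 42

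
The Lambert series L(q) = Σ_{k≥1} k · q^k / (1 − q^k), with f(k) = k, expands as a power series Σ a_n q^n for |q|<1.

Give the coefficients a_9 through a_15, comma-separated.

13, 18, 12, 28, 14, 24, 24

q^9  k|9↦f(k): 1:1 3:3 9:9  a_9=13
q^10  k|10↦f(k): 10:10 5:5 2:2 1:1  a_10=18
q^11  k|11↦f(k): 11:11 1:1  a_11=12
[q^12] f(12)=12,f(6)=6,f(4)=4,f(3)=3,f(2)=2,f(1)=1 ⇒ 28
n=13: 1·13 13·1  f→[1+13]=14
[q^14] f(1)=1,f(2)=2,f(7)=7,f(14)=14 ⇒ 24
d|15:{1,3,5,15}  Σf=1+3+5+15=24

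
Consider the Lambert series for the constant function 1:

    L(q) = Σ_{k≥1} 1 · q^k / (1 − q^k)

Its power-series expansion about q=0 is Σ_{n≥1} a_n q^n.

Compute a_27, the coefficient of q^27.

d|27:{1,3,9,27}  Σf=1+1+1+1=4

a_27 = 4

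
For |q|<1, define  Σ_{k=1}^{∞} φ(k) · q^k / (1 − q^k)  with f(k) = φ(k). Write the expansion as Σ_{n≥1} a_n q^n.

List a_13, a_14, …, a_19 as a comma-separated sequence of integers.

q^13  k|13↦φ(k): 13:12 1:1  a_13=13
n=14: 1·14 2·7 7·2 14·1  φ→[1+1+6+6]=14
q^15  k|15↦φ(k): 15:8 5:4 3:2 1:1  a_15=15
d|16:{1,2,4,8,16}  Σφ=1+1+2+4+8=16
q^17  k|17↦φ(k): 1:1 17:16  a_17=17
d|18:{1,2,3,6,9,18}  Σφ=1+1+2+2+6+6=18
q^19  k|19↦φ(k): 1:1 19:18  a_19=19

13, 14, 15, 16, 17, 18, 19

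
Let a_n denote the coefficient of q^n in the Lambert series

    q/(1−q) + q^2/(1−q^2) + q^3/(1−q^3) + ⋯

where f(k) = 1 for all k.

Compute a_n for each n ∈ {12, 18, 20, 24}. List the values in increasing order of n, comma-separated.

6, 6, 6, 8

n=12: 12·1 6·2 4·3 3·4 2·6 1·12  f→[1+1+1+1+1+1]=6
q^18  k|18↦f(k): 18:1 9:1 6:1 3:1 2:1 1:1  a_18=6
[q^20] f(20)=1,f(10)=1,f(5)=1,f(4)=1,f(2)=1,f(1)=1 ⇒ 6
n=24: 24·1 12·2 8·3 6·4 4·6 3·8 2·12 1·24  f→[1+1+1+1+1+1+1+1]=8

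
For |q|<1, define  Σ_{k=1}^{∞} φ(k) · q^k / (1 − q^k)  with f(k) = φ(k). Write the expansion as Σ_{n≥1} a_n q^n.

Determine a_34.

[q^34] φ(1)=1,φ(2)=1,φ(17)=16,φ(34)=16 ⇒ 34

a_34 = 34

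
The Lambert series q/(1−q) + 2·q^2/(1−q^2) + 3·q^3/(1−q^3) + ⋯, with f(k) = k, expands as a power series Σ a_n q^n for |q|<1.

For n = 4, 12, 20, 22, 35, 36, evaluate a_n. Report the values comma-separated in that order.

7, 28, 42, 36, 48, 91

q^4  k|4↦f(k): 1:1 2:2 4:4  a_4=7
d|12:{12,6,4,3,2,1}  Σf=12+6+4+3+2+1=28
[q^20] f(1)=1,f(2)=2,f(4)=4,f(5)=5,f(10)=10,f(20)=20 ⇒ 42
q^22  k|22↦f(k): 1:1 2:2 11:11 22:22  a_22=36
d|35:{35,7,5,1}  Σf=35+7+5+1=48
d|36:{36,18,12,9,6,4,3,2,1}  Σf=36+18+12+9+6+4+3+2+1=91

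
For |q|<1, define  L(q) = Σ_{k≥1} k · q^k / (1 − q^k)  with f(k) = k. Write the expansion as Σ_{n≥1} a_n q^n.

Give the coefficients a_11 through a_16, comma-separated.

[q^11] f(11)=11,f(1)=1 ⇒ 12
[q^12] f(12)=12,f(6)=6,f(4)=4,f(3)=3,f(2)=2,f(1)=1 ⇒ 28
n=13: 13·1 1·13  f→[13+1]=14
[q^14] f(14)=14,f(7)=7,f(2)=2,f(1)=1 ⇒ 24
n=15: 15·1 5·3 3·5 1·15  f→[15+5+3+1]=24
n=16: 16·1 8·2 4·4 2·8 1·16  f→[16+8+4+2+1]=31

12, 28, 14, 24, 24, 31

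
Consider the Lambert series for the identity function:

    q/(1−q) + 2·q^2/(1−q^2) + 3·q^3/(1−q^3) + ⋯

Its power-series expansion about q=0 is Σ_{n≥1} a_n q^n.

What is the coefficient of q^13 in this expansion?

a_13 = 14

d|13:{13,1}  Σf=13+1=14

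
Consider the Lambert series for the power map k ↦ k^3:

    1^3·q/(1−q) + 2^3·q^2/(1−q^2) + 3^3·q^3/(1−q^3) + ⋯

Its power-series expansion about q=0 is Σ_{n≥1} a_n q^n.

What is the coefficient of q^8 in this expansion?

a_8 = 585

q^8  k|8↦f(k): 8:512 4:64 2:8 1:1  a_8=585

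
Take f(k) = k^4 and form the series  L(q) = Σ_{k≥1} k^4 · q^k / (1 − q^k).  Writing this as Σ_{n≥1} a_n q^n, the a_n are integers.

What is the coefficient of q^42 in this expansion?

q^42  k|42↦f(k): 1:1 2:16 3:81 6:1296 7:2401 14:38416 21:194481 42:3111696  a_42=3348388

a_42 = 3348388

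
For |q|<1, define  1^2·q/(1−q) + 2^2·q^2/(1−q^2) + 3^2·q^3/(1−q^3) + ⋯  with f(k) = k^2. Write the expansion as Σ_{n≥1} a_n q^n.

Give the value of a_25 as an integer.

q^25  k|25↦f(k): 1:1 5:25 25:625  a_25=651

a_25 = 651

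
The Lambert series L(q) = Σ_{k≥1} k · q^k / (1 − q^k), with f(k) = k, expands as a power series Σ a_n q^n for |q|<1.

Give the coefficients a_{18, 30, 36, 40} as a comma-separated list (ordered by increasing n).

n=18: 18·1 9·2 6·3 3·6 2·9 1·18  f→[18+9+6+3+2+1]=39
q^30  k|30↦f(k): 30:30 15:15 10:10 6:6 5:5 3:3 2:2 1:1  a_30=72
[q^36] f(1)=1,f(2)=2,f(3)=3,f(4)=4,f(6)=6,f(9)=9,f(12)=12,f(18)=18,f(36)=36 ⇒ 91
q^40  k|40↦f(k): 40:40 20:20 10:10 8:8 5:5 4:4 2:2 1:1  a_40=90

39, 72, 91, 90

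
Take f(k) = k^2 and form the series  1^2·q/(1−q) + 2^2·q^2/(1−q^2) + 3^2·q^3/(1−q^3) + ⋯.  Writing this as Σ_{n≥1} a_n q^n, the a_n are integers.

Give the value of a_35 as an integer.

q^35  k|35↦f(k): 35:1225 7:49 5:25 1:1  a_35=1300

a_35 = 1300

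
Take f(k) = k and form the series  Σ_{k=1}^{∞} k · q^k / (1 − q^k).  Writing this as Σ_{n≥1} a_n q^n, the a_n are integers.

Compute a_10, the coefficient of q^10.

a_10 = 18

n=10: 10·1 5·2 2·5 1·10  f→[10+5+2+1]=18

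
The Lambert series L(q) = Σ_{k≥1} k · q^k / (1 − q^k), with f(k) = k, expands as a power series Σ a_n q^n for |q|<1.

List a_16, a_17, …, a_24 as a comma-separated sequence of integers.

31, 18, 39, 20, 42, 32, 36, 24, 60

q^16  k|16↦f(k): 16:16 8:8 4:4 2:2 1:1  a_16=31
n=17: 1·17 17·1  f→[1+17]=18
[q^18] f(18)=18,f(9)=9,f(6)=6,f(3)=3,f(2)=2,f(1)=1 ⇒ 39
[q^19] f(1)=1,f(19)=19 ⇒ 20
q^20  k|20↦f(k): 1:1 2:2 4:4 5:5 10:10 20:20  a_20=42
q^21  k|21↦f(k): 1:1 3:3 7:7 21:21  a_21=32
[q^22] f(1)=1,f(2)=2,f(11)=11,f(22)=22 ⇒ 36
n=23: 23·1 1·23  f→[23+1]=24
n=24: 24·1 12·2 8·3 6·4 4·6 3·8 2·12 1·24  f→[24+12+8+6+4+3+2+1]=60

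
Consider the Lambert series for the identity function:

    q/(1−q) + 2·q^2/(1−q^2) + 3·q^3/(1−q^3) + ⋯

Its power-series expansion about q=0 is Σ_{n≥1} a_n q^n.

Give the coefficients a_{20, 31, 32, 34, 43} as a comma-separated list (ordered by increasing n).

d|20:{1,2,4,5,10,20}  Σf=1+2+4+5+10+20=42
q^31  k|31↦f(k): 1:1 31:31  a_31=32
n=32: 1·32 2·16 4·8 8·4 16·2 32·1  f→[1+2+4+8+16+32]=63
q^34  k|34↦f(k): 34:34 17:17 2:2 1:1  a_34=54
n=43: 1·43 43·1  f→[1+43]=44

42, 32, 63, 54, 44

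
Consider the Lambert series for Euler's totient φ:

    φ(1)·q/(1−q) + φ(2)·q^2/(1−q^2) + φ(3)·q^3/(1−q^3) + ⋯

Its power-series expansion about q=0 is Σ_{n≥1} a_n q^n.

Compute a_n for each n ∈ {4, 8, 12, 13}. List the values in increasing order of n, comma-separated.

q^4  k|4↦φ(k): 1:1 2:1 4:2  a_4=4
[q^8] φ(8)=4,φ(4)=2,φ(2)=1,φ(1)=1 ⇒ 8
d|12:{12,6,4,3,2,1}  Σφ=4+2+2+2+1+1=12
d|13:{1,13}  Σφ=1+12=13

4, 8, 12, 13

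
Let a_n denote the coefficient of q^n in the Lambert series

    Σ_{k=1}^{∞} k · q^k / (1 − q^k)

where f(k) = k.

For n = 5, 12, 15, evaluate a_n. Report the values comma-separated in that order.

6, 28, 24

d|5:{5,1}  Σf=5+1=6
q^12  k|12↦f(k): 12:12 6:6 4:4 3:3 2:2 1:1  a_12=28
q^15  k|15↦f(k): 1:1 3:3 5:5 15:15  a_15=24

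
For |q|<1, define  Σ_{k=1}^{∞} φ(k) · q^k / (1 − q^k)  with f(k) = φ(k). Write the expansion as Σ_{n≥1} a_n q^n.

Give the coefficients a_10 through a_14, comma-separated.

q^10  k|10↦φ(k): 1:1 2:1 5:4 10:4  a_10=10
[q^11] φ(11)=10,φ(1)=1 ⇒ 11
d|12:{1,2,3,4,6,12}  Σφ=1+1+2+2+2+4=12
[q^13] φ(13)=12,φ(1)=1 ⇒ 13
d|14:{14,7,2,1}  Σφ=6+6+1+1=14

10, 11, 12, 13, 14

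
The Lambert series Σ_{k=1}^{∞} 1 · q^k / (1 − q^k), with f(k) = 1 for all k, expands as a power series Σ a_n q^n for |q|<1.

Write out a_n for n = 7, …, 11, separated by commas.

d|7:{7,1}  Σf=1+1=2
d|8:{8,4,2,1}  Σf=1+1+1+1=4
[q^9] f(1)=1,f(3)=1,f(9)=1 ⇒ 3
[q^10] f(10)=1,f(5)=1,f(2)=1,f(1)=1 ⇒ 4
[q^11] f(1)=1,f(11)=1 ⇒ 2

2, 4, 3, 4, 2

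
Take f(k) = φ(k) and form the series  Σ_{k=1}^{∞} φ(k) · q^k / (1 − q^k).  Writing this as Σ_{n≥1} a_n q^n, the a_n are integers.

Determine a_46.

d|46:{46,23,2,1}  Σφ=22+22+1+1=46

a_46 = 46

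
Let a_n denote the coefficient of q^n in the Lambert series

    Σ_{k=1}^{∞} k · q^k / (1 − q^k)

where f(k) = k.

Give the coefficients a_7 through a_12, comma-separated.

n=7: 1·7 7·1  f→[1+7]=8
q^8  k|8↦f(k): 1:1 2:2 4:4 8:8  a_8=15
n=9: 1·9 3·3 9·1  f→[1+3+9]=13
n=10: 10·1 5·2 2·5 1·10  f→[10+5+2+1]=18
d|11:{1,11}  Σf=1+11=12
q^12  k|12↦f(k): 12:12 6:6 4:4 3:3 2:2 1:1  a_12=28

8, 15, 13, 18, 12, 28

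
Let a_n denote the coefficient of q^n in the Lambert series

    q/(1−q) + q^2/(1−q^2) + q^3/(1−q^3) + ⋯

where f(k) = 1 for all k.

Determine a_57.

n=57: 1·57 3·19 19·3 57·1  f→[1+1+1+1]=4

a_57 = 4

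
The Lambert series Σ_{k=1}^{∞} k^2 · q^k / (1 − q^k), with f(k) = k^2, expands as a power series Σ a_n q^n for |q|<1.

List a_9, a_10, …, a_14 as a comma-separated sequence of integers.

n=9: 1·9 3·3 9·1  f→[1+9+81]=91
q^10  k|10↦f(k): 10:100 5:25 2:4 1:1  a_10=130
q^11  k|11↦f(k): 11:121 1:1  a_11=122
d|12:{1,2,3,4,6,12}  Σf=1+4+9+16+36+144=210
q^13  k|13↦f(k): 1:1 13:169  a_13=170
d|14:{1,2,7,14}  Σf=1+4+49+196=250

91, 130, 122, 210, 170, 250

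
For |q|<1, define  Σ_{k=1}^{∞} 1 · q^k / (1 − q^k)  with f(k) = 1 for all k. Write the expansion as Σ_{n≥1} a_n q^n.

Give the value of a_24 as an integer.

q^24  k|24↦f(k): 1:1 2:1 3:1 4:1 6:1 8:1 12:1 24:1  a_24=8

a_24 = 8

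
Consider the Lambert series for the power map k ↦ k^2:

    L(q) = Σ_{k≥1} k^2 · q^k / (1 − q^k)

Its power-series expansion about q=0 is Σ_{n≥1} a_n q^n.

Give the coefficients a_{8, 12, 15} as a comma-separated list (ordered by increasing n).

d|8:{1,2,4,8}  Σf=1+4+16+64=85
n=12: 1·12 2·6 3·4 4·3 6·2 12·1  f→[1+4+9+16+36+144]=210
d|15:{1,3,5,15}  Σf=1+9+25+225=260

85, 210, 260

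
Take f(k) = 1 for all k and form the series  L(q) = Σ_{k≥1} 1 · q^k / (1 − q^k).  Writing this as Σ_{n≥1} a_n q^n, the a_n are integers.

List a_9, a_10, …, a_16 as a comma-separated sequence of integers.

3, 4, 2, 6, 2, 4, 4, 5

d|9:{9,3,1}  Σf=1+1+1=3
[q^10] f(10)=1,f(5)=1,f(2)=1,f(1)=1 ⇒ 4
n=11: 1·11 11·1  f→[1+1]=2
q^12  k|12↦f(k): 1:1 2:1 3:1 4:1 6:1 12:1  a_12=6
q^13  k|13↦f(k): 1:1 13:1  a_13=2
d|14:{14,7,2,1}  Σf=1+1+1+1=4
[q^15] f(1)=1,f(3)=1,f(5)=1,f(15)=1 ⇒ 4
n=16: 1·16 2·8 4·4 8·2 16·1  f→[1+1+1+1+1]=5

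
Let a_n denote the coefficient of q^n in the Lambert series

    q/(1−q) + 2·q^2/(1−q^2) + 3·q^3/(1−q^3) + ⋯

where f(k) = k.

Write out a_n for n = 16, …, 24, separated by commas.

31, 18, 39, 20, 42, 32, 36, 24, 60

q^16  k|16↦f(k): 16:16 8:8 4:4 2:2 1:1  a_16=31
d|17:{1,17}  Σf=1+17=18
d|18:{1,2,3,6,9,18}  Σf=1+2+3+6+9+18=39
n=19: 1·19 19·1  f→[1+19]=20
q^20  k|20↦f(k): 20:20 10:10 5:5 4:4 2:2 1:1  a_20=42
n=21: 21·1 7·3 3·7 1·21  f→[21+7+3+1]=32
q^22  k|22↦f(k): 1:1 2:2 11:11 22:22  a_22=36
[q^23] f(23)=23,f(1)=1 ⇒ 24
q^24  k|24↦f(k): 24:24 12:12 8:8 6:6 4:4 3:3 2:2 1:1  a_24=60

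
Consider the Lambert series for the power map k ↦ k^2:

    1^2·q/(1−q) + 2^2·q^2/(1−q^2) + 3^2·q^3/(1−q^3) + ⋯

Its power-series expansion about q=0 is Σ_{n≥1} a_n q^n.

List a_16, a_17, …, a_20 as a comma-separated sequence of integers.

d|16:{1,2,4,8,16}  Σf=1+4+16+64+256=341
d|17:{17,1}  Σf=289+1=290
[q^18] f(18)=324,f(9)=81,f(6)=36,f(3)=9,f(2)=4,f(1)=1 ⇒ 455
d|19:{1,19}  Σf=1+361=362
n=20: 1·20 2·10 4·5 5·4 10·2 20·1  f→[1+4+16+25+100+400]=546

341, 290, 455, 362, 546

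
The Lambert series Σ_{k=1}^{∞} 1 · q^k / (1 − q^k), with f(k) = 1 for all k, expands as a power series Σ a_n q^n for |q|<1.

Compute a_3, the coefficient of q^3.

[q^3] f(1)=1,f(3)=1 ⇒ 2

a_3 = 2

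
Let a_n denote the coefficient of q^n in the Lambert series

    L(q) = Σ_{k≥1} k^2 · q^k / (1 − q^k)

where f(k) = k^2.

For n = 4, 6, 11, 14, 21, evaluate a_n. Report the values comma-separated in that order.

[q^4] f(1)=1,f(2)=4,f(4)=16 ⇒ 21
[q^6] f(6)=36,f(3)=9,f(2)=4,f(1)=1 ⇒ 50
n=11: 11·1 1·11  f→[121+1]=122
q^14  k|14↦f(k): 1:1 2:4 7:49 14:196  a_14=250
n=21: 21·1 7·3 3·7 1·21  f→[441+49+9+1]=500

21, 50, 122, 250, 500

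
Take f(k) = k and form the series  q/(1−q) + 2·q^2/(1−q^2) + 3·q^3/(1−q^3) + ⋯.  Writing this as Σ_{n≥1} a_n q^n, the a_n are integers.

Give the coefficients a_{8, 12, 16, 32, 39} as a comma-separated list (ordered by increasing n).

15, 28, 31, 63, 56

d|8:{8,4,2,1}  Σf=8+4+2+1=15
q^12  k|12↦f(k): 1:1 2:2 3:3 4:4 6:6 12:12  a_12=28
n=16: 16·1 8·2 4·4 2·8 1·16  f→[16+8+4+2+1]=31
[q^32] f(1)=1,f(2)=2,f(4)=4,f(8)=8,f(16)=16,f(32)=32 ⇒ 63
n=39: 39·1 13·3 3·13 1·39  f→[39+13+3+1]=56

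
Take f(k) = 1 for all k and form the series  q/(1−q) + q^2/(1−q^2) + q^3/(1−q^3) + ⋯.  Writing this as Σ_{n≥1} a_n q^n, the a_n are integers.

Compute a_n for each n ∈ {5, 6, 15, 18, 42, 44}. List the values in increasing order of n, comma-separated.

n=5: 1·5 5·1  f→[1+1]=2
[q^6] f(1)=1,f(2)=1,f(3)=1,f(6)=1 ⇒ 4
q^15  k|15↦f(k): 15:1 5:1 3:1 1:1  a_15=4
[q^18] f(18)=1,f(9)=1,f(6)=1,f(3)=1,f(2)=1,f(1)=1 ⇒ 6
[q^42] f(42)=1,f(21)=1,f(14)=1,f(7)=1,f(6)=1,f(3)=1,f(2)=1,f(1)=1 ⇒ 8
d|44:{44,22,11,4,2,1}  Σf=1+1+1+1+1+1=6

2, 4, 4, 6, 8, 6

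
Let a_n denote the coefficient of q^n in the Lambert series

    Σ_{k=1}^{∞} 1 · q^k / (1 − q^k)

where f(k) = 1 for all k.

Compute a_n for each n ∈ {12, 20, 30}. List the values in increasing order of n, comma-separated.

6, 6, 8

d|12:{12,6,4,3,2,1}  Σf=1+1+1+1+1+1=6
[q^20] f(20)=1,f(10)=1,f(5)=1,f(4)=1,f(2)=1,f(1)=1 ⇒ 6
d|30:{1,2,3,5,6,10,15,30}  Σf=1+1+1+1+1+1+1+1=8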